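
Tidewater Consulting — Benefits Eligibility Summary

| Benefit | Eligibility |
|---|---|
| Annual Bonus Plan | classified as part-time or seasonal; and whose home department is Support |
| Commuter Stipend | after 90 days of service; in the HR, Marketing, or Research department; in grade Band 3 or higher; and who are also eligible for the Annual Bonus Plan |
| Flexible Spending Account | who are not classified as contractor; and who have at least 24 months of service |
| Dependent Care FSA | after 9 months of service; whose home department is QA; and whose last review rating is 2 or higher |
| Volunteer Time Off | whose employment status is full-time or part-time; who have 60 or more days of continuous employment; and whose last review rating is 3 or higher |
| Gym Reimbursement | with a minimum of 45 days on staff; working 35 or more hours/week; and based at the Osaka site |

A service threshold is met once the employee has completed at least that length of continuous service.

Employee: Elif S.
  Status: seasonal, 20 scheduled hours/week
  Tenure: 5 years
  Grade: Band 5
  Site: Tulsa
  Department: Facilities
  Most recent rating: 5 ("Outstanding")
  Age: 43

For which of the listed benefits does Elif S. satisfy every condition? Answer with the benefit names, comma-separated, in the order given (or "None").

Annual Bonus Plan — status seasonal ✓; dept Facilities ✗ → not eligible.
Commuter Stipend — service 5 years ≥ 90 days ✓; dept Facilities ✗ → not eligible.
Flexible Spending Account — status seasonal ✓ (not excluded); service 5 years ≥ 24 months (≈720 days) ✓ → eligible.
Dependent Care FSA — service 5 years ≥ 9 months (≈270 days) ✓; dept Facilities ✗ → not eligible.
Volunteer Time Off — status seasonal ✗ (requires full-time or part-time) → not eligible.
Gym Reimbursement — service 5 years ≥ 45 days ✓; 20 hrs/wk < 35 ✗ → not eligible.

Flexible Spending Account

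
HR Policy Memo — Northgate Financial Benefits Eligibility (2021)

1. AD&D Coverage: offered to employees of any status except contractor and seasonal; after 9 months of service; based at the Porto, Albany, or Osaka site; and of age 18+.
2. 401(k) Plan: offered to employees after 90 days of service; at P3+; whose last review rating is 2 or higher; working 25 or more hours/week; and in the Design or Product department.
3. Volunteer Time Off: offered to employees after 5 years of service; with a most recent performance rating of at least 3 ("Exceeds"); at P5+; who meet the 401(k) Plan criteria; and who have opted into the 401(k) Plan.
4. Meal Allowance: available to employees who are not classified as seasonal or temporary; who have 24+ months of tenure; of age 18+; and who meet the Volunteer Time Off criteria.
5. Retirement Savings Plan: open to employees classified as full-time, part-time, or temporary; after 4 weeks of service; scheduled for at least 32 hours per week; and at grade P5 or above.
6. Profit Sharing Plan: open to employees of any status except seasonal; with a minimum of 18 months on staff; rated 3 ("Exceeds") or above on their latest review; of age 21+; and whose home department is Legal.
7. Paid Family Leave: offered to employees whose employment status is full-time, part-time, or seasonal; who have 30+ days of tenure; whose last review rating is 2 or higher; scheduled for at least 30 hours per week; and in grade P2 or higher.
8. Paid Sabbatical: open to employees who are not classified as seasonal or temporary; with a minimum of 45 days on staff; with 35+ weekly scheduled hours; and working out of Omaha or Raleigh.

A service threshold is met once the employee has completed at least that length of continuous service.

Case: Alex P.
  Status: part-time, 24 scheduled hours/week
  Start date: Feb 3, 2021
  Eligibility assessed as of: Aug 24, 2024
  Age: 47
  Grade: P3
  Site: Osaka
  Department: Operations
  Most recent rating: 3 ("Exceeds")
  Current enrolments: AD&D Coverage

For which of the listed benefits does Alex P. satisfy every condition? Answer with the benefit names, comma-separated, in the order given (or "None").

AD&D Coverage

Service from Feb 3, 2021 to Aug 24, 2024: 1298 days.
AD&D Coverage — status part-time ✓ (not excluded); service 1298 days ≥ 9 months (≈270 days) ✓; site Osaka ✓; age 47 ≥ 18 ✓ → eligible.
401(k) Plan — service 1298 days ≥ 90 days ✓; grade P3 ≥ P3 ✓; rating 3 ≥ 2 ✓; 24 hrs/wk < 25 ✗ → not eligible.
Volunteer Time Off — service 1298 days < 5 years (≈1825 days) ✗ → not eligible.
Meal Allowance — status part-time ✓ (not excluded); service 1298 days ≥ 24 months (≈720 days) ✓; age 47 ≥ 18 ✓; not eligible for Volunteer Time Off ✗ → not eligible.
Retirement Savings Plan — status part-time ✓; service 1298 days ≥ 4 weeks (≈28 days) ✓; 24 hrs/wk < 32 ✗ → not eligible.
Profit Sharing Plan — status part-time ✓ (not excluded); service 1298 days ≥ 18 months (≈540 days) ✓; rating 3 ≥ 3 ✓; age 47 ≥ 21 ✓; dept Operations ✗ → not eligible.
Paid Family Leave — status part-time ✓; service 1298 days ≥ 30 days ✓; rating 3 ≥ 2 ✓; 24 hrs/wk < 30 ✗ → not eligible.
Paid Sabbatical — status part-time ✓ (not excluded); service 1298 days ≥ 45 days ✓; 24 hrs/wk < 35 ✗ → not eligible.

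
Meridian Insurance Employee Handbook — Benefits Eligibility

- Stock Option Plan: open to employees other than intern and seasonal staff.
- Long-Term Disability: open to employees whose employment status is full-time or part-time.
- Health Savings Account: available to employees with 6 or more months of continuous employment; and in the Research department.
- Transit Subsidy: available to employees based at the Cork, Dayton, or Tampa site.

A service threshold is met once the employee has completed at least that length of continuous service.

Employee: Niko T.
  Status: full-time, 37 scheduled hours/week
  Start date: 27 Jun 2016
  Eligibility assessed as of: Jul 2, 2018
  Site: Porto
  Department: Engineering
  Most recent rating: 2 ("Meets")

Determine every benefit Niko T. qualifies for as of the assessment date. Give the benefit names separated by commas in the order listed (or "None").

Service from 27 Jun 2016 to Jul 2, 2018: 735 days.
Stock Option Plan — status full-time ✓ (not excluded) → eligible.
Long-Term Disability — status full-time ✓ → eligible.
Health Savings Account — service 735 days ≥ 6 months (≈180 days) ✓; dept Engineering ✗ → not eligible.
Transit Subsidy — site Porto ✗ (not Cork, Dayton, or Tampa) → not eligible.

Stock Option Plan, Long-Term Disability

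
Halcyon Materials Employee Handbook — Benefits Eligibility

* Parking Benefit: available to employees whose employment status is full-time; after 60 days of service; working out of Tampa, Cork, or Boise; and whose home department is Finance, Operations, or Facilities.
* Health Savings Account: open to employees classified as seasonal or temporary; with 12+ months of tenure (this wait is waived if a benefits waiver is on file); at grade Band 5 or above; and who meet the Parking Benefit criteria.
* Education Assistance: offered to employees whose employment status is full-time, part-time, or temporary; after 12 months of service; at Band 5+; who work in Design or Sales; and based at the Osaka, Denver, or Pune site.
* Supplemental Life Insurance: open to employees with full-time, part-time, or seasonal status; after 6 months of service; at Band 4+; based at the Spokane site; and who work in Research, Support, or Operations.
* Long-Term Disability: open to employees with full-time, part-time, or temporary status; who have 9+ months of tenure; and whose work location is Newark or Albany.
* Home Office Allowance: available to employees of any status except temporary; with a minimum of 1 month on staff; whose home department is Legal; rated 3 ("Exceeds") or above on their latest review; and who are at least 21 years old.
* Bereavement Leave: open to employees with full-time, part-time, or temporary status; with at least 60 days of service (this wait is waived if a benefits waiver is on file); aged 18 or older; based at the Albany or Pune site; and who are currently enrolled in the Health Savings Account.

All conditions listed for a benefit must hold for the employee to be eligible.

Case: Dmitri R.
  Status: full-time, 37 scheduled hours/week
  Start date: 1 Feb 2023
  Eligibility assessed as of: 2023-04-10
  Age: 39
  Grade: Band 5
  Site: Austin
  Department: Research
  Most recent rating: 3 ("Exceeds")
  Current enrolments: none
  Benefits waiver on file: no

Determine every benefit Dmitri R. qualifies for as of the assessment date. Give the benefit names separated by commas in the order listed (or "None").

None

Service from 1 Feb 2023 to 2023-04-10: 68 days.
Parking Benefit — status full-time ✓; service 68 days ≥ 60 days ✓; site Austin ✗ (not Tampa, Cork, or Boise) → not eligible.
Health Savings Account — status full-time ✗ (requires seasonal or temporary) → not eligible.
Education Assistance — status full-time ✓; service 68 days < 12 months (≈360 days) ✗ → not eligible.
Supplemental Life Insurance — status full-time ✓; service 68 days < 6 months (≈180 days) ✗ → not eligible.
Long-Term Disability — status full-time ✓; service 68 days < 9 months (≈270 days) ✗ → not eligible.
Home Office Allowance — status full-time ✓ (not excluded); service 68 days ≥ 1 month (≈30 days) ✓; dept Research ✗ → not eligible.
Bereavement Leave — status full-time ✓; no waiver, service 68 days ≥ 60 days ✓; age 39 ≥ 18 ✓; site Austin ✗ (not Albany or Pune) → not eligible.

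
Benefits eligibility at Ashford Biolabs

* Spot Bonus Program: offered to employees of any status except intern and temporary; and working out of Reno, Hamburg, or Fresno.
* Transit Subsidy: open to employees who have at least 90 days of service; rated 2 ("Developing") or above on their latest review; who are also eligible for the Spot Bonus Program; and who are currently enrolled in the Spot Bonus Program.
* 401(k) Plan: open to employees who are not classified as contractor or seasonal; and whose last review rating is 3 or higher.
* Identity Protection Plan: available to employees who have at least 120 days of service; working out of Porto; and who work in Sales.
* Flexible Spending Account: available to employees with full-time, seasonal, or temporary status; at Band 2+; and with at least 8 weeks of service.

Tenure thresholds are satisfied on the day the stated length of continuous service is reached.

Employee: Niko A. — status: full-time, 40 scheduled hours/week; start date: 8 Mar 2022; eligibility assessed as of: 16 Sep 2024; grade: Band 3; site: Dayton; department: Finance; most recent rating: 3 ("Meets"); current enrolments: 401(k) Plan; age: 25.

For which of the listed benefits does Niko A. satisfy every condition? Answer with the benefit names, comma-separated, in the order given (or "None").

401(k) Plan, Flexible Spending Account

Service from 8 Mar 2022 to 16 Sep 2024: 923 days.
Spot Bonus Program — status full-time ✓ (not excluded); site Dayton ✗ (not Reno, Hamburg, or Fresno) → not eligible.
Transit Subsidy — service 923 days ≥ 90 days ✓; rating 3 ≥ 2 ✓; not eligible for Spot Bonus Program ✗ → not eligible.
401(k) Plan — status full-time ✓ (not excluded); rating 3 ≥ 3 ✓ → eligible.
Identity Protection Plan — service 923 days ≥ 120 days ✓; site Dayton ✗ (not Porto) → not eligible.
Flexible Spending Account — status full-time ✓; grade Band 3 ≥ Band 2 ✓; service 923 days ≥ 8 weeks (≈56 days) ✓ → eligible.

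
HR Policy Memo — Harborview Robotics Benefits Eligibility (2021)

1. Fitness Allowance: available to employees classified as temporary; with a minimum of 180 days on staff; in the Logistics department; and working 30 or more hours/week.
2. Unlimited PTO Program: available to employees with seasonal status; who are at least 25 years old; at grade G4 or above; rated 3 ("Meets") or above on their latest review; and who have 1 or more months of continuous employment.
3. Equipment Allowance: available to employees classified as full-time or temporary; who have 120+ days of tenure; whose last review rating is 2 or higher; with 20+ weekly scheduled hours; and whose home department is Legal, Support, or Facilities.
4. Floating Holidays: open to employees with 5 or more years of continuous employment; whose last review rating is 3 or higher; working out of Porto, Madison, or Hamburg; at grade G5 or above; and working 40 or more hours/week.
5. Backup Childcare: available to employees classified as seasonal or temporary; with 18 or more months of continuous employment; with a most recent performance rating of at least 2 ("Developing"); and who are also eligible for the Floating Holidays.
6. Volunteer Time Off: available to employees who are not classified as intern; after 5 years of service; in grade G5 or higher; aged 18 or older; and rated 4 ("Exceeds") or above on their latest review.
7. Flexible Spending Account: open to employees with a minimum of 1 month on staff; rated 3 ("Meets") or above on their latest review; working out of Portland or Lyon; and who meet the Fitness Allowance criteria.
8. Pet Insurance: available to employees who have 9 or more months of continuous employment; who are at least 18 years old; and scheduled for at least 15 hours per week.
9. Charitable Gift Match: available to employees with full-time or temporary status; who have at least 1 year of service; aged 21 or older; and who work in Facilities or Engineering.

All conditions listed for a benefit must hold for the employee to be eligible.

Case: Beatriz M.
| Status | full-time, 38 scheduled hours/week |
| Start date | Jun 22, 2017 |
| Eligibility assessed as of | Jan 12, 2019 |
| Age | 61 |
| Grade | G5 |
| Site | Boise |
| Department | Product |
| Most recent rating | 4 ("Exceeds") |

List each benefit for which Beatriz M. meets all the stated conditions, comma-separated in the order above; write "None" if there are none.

Pet Insurance

Service from Jun 22, 2017 to Jan 12, 2019: 569 days.
Fitness Allowance — status full-time ✗ (requires temporary) → not eligible.
Unlimited PTO Program — status full-time ✗ (requires seasonal) → not eligible.
Equipment Allowance — status full-time ✓; service 569 days ≥ 120 days ✓; rating 4 ≥ 2 ✓; 38 hrs/wk ≥ 20 ✓; dept Product ✗ → not eligible.
Floating Holidays — service 569 days < 5 years (≈1825 days) ✗ → not eligible.
Backup Childcare — status full-time ✗ (requires seasonal or temporary) → not eligible.
Volunteer Time Off — status full-time ✓ (not excluded); service 569 days < 5 years (≈1825 days) ✗ → not eligible.
Flexible Spending Account — service 569 days ≥ 1 month (≈30 days) ✓; rating 4 ≥ 3 ✓; site Boise ✗ (not Portland or Lyon) → not eligible.
Pet Insurance — service 569 days ≥ 9 months (≈270 days) ✓; age 61 ≥ 18 ✓; 38 hrs/wk ≥ 15 ✓ → eligible.
Charitable Gift Match — status full-time ✓; service 569 days ≥ 1 year (≈365 days) ✓; age 61 ≥ 21 ✓; dept Product ✗ → not eligible.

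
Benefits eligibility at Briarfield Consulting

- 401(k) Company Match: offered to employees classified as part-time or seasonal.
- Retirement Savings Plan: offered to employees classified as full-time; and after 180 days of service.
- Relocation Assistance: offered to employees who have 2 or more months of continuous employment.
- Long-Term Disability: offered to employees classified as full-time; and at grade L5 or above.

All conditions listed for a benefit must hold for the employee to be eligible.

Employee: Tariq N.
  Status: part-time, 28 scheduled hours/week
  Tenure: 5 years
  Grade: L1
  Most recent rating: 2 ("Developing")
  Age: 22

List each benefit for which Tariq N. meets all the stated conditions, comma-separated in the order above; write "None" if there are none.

401(k) Company Match, Relocation Assistance

401(k) Company Match — status part-time ✓ → eligible.
Retirement Savings Plan — status part-time ✗ (requires full-time) → not eligible.
Relocation Assistance — service 5 years ≥ 2 months (≈60 days) ✓ → eligible.
Long-Term Disability — status part-time ✗ (requires full-time) → not eligible.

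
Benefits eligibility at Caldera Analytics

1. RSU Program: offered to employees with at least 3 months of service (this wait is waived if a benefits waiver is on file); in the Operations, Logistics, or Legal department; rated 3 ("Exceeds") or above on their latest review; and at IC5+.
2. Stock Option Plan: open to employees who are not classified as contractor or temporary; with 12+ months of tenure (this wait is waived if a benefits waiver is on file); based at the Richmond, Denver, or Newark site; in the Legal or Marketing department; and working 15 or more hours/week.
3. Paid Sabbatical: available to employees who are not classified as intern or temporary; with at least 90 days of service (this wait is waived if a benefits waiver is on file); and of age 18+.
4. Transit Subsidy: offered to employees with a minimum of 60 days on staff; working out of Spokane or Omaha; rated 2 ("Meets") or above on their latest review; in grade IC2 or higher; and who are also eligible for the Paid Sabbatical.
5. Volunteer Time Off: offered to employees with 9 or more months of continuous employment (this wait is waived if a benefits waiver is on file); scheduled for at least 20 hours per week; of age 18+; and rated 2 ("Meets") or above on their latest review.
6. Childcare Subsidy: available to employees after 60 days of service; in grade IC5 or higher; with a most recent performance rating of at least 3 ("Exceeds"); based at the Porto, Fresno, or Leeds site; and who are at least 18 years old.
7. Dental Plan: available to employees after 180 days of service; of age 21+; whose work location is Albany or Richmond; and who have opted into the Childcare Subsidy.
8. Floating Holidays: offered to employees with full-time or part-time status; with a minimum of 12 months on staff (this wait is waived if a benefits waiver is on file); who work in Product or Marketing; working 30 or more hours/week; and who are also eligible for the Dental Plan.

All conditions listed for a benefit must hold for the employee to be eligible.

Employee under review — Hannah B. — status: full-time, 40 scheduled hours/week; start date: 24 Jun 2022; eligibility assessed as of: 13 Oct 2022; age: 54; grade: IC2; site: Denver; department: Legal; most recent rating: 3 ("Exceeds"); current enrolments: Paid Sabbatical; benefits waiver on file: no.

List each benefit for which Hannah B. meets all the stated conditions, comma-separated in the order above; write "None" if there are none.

Service from 24 Jun 2022 to 13 Oct 2022: 111 days.
RSU Program — no waiver, service 111 days ≥ 3 months (≈90 days) ✓; dept Legal ✓; rating 3 ≥ 3 ✓; grade IC2 < IC5 ✗ → not eligible.
Stock Option Plan — status full-time ✓ (not excluded); no waiver, service 111 days < 12 months (≈360 days) ✗ → not eligible.
Paid Sabbatical — status full-time ✓ (not excluded); no waiver, service 111 days ≥ 90 days ✓; age 54 ≥ 18 ✓ → eligible.
Transit Subsidy — service 111 days ≥ 60 days ✓; site Denver ✗ (not Spokane or Omaha) → not eligible.
Volunteer Time Off — no waiver, service 111 days < 9 months (≈270 days) ✗ → not eligible.
Childcare Subsidy — service 111 days ≥ 60 days ✓; grade IC2 < IC5 ✗ → not eligible.
Dental Plan — service 111 days < 180 days ✗ → not eligible.
Floating Holidays — status full-time ✓; no waiver, service 111 days < 12 months (≈360 days) ✗ → not eligible.

Paid Sabbatical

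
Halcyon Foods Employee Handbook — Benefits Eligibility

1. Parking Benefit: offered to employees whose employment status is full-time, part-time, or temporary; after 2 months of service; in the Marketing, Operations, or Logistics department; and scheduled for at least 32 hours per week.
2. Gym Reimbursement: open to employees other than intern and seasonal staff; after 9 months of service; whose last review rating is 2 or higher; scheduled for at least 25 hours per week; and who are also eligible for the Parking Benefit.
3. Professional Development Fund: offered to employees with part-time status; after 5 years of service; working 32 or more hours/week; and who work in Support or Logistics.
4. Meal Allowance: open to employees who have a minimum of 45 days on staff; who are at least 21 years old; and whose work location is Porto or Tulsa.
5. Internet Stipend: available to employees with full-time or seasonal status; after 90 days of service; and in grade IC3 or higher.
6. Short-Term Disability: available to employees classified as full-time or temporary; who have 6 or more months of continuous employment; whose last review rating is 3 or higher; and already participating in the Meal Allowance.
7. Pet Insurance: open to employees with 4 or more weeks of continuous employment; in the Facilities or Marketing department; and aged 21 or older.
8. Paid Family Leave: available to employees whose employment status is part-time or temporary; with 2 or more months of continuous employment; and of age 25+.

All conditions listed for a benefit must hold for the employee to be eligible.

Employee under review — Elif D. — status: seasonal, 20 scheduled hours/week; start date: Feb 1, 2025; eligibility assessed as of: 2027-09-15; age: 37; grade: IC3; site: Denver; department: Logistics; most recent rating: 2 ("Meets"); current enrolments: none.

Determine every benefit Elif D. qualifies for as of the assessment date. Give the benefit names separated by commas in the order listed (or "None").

Internet Stipend

Service from Feb 1, 2025 to 2027-09-15: 956 days.
Parking Benefit — status seasonal ✗ (requires full-time, part-time, or temporary) → not eligible.
Gym Reimbursement — status seasonal ✗ (excluded) → not eligible.
Professional Development Fund — status seasonal ✗ (requires part-time) → not eligible.
Meal Allowance — service 956 days ≥ 45 days ✓; age 37 ≥ 21 ✓; site Denver ✗ (not Porto or Tulsa) → not eligible.
Internet Stipend — status seasonal ✓; service 956 days ≥ 90 days ✓; grade IC3 ≥ IC3 ✓ → eligible.
Short-Term Disability — status seasonal ✗ (requires full-time or temporary) → not eligible.
Pet Insurance — service 956 days ≥ 4 weeks (≈28 days) ✓; dept Logistics ✗ → not eligible.
Paid Family Leave — status seasonal ✗ (requires part-time or temporary) → not eligible.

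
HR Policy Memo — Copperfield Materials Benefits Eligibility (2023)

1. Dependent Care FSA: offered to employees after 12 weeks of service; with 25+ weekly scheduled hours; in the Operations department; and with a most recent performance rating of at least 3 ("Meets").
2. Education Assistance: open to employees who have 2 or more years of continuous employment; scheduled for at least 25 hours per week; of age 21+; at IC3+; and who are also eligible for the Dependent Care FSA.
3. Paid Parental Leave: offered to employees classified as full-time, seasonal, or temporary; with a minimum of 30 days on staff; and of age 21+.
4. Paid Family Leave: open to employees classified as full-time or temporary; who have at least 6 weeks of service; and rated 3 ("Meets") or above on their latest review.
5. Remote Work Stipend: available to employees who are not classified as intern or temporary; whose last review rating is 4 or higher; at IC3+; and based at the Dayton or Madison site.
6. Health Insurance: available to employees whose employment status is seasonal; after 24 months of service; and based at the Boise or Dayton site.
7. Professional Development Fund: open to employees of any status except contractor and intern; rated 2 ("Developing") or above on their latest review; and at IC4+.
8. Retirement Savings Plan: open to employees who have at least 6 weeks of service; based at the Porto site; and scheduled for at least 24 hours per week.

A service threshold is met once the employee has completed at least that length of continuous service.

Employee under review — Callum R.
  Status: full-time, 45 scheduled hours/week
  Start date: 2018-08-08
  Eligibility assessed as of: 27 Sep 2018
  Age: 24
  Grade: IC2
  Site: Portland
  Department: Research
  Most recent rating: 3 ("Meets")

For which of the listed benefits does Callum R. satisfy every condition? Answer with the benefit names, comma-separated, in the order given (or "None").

Paid Parental Leave, Paid Family Leave

Service from 2018-08-08 to 27 Sep 2018: 50 days.
Dependent Care FSA — service 50 days < 12 weeks (≈84 days) ✗ → not eligible.
Education Assistance — service 50 days < 2 years (≈730 days) ✗ → not eligible.
Paid Parental Leave — status full-time ✓; service 50 days ≥ 30 days ✓; age 24 ≥ 21 ✓ → eligible.
Paid Family Leave — status full-time ✓; service 50 days ≥ 6 weeks (≈42 days) ✓; rating 3 ≥ 3 ✓ → eligible.
Remote Work Stipend — status full-time ✓ (not excluded); rating 3 < 4 ✗ → not eligible.
Health Insurance — status full-time ✗ (requires seasonal) → not eligible.
Professional Development Fund — status full-time ✓ (not excluded); rating 3 ≥ 2 ✓; grade IC2 < IC4 ✗ → not eligible.
Retirement Savings Plan — service 50 days ≥ 6 weeks (≈42 days) ✓; site Portland ✗ (not Porto) → not eligible.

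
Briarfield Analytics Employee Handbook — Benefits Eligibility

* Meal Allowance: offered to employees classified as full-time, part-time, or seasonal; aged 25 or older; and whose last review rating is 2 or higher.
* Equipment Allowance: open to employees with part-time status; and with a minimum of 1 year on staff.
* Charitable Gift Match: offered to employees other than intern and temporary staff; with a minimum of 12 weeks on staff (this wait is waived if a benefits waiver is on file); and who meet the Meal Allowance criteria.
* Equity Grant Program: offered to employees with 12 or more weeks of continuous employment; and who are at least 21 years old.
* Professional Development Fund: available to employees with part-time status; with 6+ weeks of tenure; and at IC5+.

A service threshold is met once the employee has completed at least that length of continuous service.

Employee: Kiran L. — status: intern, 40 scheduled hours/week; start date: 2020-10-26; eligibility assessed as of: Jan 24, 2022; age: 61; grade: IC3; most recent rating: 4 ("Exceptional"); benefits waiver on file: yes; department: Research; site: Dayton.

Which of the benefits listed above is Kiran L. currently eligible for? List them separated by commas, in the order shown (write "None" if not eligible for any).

Equity Grant Program

Service from 2020-10-26 to Jan 24, 2022: 455 days.
Meal Allowance — status intern ✗ (requires full-time, part-time, or seasonal) → not eligible.
Equipment Allowance — status intern ✗ (requires part-time) → not eligible.
Charitable Gift Match — status intern ✗ (excluded) → not eligible.
Equity Grant Program — service 455 days ≥ 12 weeks (≈84 days) ✓; age 61 ≥ 21 ✓ → eligible.
Professional Development Fund — status intern ✗ (requires part-time) → not eligible.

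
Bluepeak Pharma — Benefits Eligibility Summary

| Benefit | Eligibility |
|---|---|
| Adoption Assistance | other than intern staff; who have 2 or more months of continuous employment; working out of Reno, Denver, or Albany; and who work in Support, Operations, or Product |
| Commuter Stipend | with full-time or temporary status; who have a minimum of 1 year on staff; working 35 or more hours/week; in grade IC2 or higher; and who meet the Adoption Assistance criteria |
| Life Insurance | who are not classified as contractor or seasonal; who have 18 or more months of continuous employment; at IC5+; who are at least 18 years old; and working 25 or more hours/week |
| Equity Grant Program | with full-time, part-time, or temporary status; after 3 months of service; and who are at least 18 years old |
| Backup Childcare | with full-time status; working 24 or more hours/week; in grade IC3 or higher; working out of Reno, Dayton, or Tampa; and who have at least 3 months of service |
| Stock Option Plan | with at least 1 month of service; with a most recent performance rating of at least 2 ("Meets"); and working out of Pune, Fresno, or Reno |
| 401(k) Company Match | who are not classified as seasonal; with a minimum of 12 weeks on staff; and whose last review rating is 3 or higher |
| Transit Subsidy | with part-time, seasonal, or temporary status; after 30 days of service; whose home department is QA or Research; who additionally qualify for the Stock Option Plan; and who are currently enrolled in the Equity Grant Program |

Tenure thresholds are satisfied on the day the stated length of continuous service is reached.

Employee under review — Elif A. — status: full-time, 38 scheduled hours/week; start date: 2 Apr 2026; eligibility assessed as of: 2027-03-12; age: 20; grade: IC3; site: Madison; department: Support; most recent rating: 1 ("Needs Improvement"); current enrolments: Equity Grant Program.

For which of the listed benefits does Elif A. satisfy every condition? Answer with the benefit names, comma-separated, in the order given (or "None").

Service from 2 Apr 2026 to 2027-03-12: 344 days.
Adoption Assistance — status full-time ✓ (not excluded); service 344 days ≥ 2 months (≈60 days) ✓; site Madison ✗ (not Reno, Denver, or Albany) → not eligible.
Commuter Stipend — status full-time ✓; service 344 days < 1 year (≈365 days) ✗ → not eligible.
Life Insurance — status full-time ✓ (not excluded); service 344 days < 18 months (≈540 days) ✗ → not eligible.
Equity Grant Program — status full-time ✓; service 344 days ≥ 3 months (≈90 days) ✓; age 20 ≥ 18 ✓ → eligible.
Backup Childcare — status full-time ✓; 38 hrs/wk ≥ 24 ✓; grade IC3 ≥ IC3 ✓; site Madison ✗ (not Reno, Dayton, or Tampa) → not eligible.
Stock Option Plan — service 344 days ≥ 1 month (≈30 days) ✓; rating 1 < 2 ✗ → not eligible.
401(k) Company Match — status full-time ✓ (not excluded); service 344 days ≥ 12 weeks (≈84 days) ✓; rating 1 < 3 ✗ → not eligible.
Transit Subsidy — status full-time ✗ (requires part-time, seasonal, or temporary) → not eligible.

Equity Grant Program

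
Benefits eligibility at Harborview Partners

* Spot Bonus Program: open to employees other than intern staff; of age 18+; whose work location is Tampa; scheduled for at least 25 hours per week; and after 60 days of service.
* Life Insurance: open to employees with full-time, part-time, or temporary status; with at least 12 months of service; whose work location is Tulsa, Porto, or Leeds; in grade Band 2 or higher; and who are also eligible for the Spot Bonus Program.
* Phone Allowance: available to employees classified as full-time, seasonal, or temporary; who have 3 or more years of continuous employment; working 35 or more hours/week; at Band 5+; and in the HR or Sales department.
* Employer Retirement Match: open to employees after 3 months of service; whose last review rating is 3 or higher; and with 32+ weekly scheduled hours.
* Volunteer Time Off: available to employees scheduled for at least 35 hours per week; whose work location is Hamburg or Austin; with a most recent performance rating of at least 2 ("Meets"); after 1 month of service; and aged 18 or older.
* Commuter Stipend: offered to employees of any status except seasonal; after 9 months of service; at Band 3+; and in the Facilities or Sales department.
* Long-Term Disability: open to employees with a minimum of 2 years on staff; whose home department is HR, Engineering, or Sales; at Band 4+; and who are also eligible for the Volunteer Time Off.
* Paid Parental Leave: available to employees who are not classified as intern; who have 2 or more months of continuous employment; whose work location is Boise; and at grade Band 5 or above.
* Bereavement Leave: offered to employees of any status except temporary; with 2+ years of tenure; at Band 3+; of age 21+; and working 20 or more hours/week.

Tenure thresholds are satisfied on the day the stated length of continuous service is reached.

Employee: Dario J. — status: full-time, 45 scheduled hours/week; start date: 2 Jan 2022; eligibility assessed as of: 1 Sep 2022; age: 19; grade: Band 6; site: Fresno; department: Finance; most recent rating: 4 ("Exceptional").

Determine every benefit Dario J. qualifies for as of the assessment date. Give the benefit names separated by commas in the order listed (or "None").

Service from 2 Jan 2022 to 1 Sep 2022: 242 days.
Spot Bonus Program — status full-time ✓ (not excluded); age 19 ≥ 18 ✓; site Fresno ✗ (not Tampa) → not eligible.
Life Insurance — status full-time ✓; service 242 days < 12 months (≈360 days) ✗ → not eligible.
Phone Allowance — status full-time ✓; service 242 days < 3 years (≈1095 days) ✗ → not eligible.
Employer Retirement Match — service 242 days ≥ 3 months (≈90 days) ✓; rating 4 ≥ 3 ✓; 45 hrs/wk ≥ 32 ✓ → eligible.
Volunteer Time Off — 45 hrs/wk ≥ 35 ✓; site Fresno ✗ (not Hamburg or Austin) → not eligible.
Commuter Stipend — status full-time ✓ (not excluded); service 242 days < 9 months (≈270 days) ✗ → not eligible.
Long-Term Disability — service 242 days < 2 years (≈730 days) ✗ → not eligible.
Paid Parental Leave — status full-time ✓ (not excluded); service 242 days ≥ 2 months (≈60 days) ✓; site Fresno ✗ (not Boise) → not eligible.
Bereavement Leave — status full-time ✓ (not excluded); service 242 days < 2 years (≈730 days) ✗ → not eligible.

Employer Retirement Match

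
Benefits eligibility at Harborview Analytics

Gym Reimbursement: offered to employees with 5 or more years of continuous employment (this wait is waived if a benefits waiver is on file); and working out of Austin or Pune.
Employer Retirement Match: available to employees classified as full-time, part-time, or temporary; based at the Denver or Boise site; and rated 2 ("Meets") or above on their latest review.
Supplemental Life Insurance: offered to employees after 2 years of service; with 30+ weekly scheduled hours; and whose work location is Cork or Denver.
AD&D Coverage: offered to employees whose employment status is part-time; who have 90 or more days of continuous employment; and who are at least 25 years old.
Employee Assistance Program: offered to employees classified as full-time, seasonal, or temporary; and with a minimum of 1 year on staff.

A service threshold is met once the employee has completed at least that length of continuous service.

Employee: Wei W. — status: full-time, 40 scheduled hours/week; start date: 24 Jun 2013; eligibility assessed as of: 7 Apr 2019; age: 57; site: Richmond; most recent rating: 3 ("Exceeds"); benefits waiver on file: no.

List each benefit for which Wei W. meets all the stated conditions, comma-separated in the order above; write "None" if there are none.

Employee Assistance Program

Service from 24 Jun 2013 to 7 Apr 2019: 2113 days.
Gym Reimbursement — no waiver, service 2113 days ≥ 5 years (≈1825 days) ✓; site Richmond ✗ (not Austin or Pune) → not eligible.
Employer Retirement Match — status full-time ✓; site Richmond ✗ (not Denver or Boise) → not eligible.
Supplemental Life Insurance — service 2113 days ≥ 2 years (≈730 days) ✓; 40 hrs/wk ≥ 30 ✓; site Richmond ✗ (not Cork or Denver) → not eligible.
AD&D Coverage — status full-time ✗ (requires part-time) → not eligible.
Employee Assistance Program — status full-time ✓; service 2113 days ≥ 1 year (≈365 days) ✓ → eligible.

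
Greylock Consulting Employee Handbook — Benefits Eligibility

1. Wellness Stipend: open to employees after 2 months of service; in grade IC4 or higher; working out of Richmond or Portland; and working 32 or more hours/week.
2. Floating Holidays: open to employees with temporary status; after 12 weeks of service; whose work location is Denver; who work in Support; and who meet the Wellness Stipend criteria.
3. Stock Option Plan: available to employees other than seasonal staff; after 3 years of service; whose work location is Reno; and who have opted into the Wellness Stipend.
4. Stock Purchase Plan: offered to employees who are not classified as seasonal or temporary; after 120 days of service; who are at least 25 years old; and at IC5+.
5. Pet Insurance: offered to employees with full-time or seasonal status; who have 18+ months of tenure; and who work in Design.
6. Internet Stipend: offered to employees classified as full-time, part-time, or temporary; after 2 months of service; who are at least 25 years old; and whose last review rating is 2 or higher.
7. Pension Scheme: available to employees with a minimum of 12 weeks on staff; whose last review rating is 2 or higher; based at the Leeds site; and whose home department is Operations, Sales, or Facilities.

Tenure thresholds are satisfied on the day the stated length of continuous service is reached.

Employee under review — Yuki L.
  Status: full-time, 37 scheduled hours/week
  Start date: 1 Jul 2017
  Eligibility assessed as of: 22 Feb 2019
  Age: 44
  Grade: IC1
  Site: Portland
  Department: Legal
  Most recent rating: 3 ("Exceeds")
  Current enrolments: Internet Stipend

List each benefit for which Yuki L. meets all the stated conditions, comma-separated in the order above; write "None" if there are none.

Internet Stipend

Service from 1 Jul 2017 to 22 Feb 2019: 601 days.
Wellness Stipend — service 601 days ≥ 2 months (≈60 days) ✓; grade IC1 < IC4 ✗ → not eligible.
Floating Holidays — status full-time ✗ (requires temporary) → not eligible.
Stock Option Plan — status full-time ✓ (not excluded); service 601 days < 3 years (≈1095 days) ✗ → not eligible.
Stock Purchase Plan — status full-time ✓ (not excluded); service 601 days ≥ 120 days ✓; age 44 ≥ 25 ✓; grade IC1 < IC5 ✗ → not eligible.
Pet Insurance — status full-time ✓; service 601 days ≥ 18 months (≈540 days) ✓; dept Legal ✗ → not eligible.
Internet Stipend — status full-time ✓; service 601 days ≥ 2 months (≈60 days) ✓; age 44 ≥ 25 ✓; rating 3 ≥ 2 ✓ → eligible.
Pension Scheme — service 601 days ≥ 12 weeks (≈84 days) ✓; rating 3 ≥ 2 ✓; site Portland ✗ (not Leeds) → not eligible.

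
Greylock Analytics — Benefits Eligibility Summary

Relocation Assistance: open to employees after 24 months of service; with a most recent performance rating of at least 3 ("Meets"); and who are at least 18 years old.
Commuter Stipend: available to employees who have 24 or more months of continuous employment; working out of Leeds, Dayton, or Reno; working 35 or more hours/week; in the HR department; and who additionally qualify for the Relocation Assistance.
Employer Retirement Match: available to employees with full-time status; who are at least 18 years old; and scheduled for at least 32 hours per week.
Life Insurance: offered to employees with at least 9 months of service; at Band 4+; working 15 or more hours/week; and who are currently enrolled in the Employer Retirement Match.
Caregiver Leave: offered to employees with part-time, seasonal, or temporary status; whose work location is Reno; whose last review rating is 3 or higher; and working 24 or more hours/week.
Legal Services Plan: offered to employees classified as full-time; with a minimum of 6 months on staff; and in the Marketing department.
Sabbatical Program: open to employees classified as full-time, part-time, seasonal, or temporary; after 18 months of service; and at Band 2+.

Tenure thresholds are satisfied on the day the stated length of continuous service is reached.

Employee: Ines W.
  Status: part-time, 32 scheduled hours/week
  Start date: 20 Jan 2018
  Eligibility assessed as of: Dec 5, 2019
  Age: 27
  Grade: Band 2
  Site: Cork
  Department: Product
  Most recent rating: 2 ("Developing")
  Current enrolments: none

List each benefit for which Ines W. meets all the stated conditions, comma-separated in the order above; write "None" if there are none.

Sabbatical Program

Service from 20 Jan 2018 to Dec 5, 2019: 684 days.
Relocation Assistance — service 684 days < 24 months (≈720 days) ✗ → not eligible.
Commuter Stipend — service 684 days < 24 months (≈720 days) ✗ → not eligible.
Employer Retirement Match — status part-time ✗ (requires full-time) → not eligible.
Life Insurance — service 684 days ≥ 9 months (≈270 days) ✓; grade Band 2 < Band 4 ✗ → not eligible.
Caregiver Leave — status part-time ✓; site Cork ✗ (not Reno) → not eligible.
Legal Services Plan — status part-time ✗ (requires full-time) → not eligible.
Sabbatical Program — status part-time ✓; service 684 days ≥ 18 months (≈540 days) ✓; grade Band 2 ≥ Band 2 ✓ → eligible.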